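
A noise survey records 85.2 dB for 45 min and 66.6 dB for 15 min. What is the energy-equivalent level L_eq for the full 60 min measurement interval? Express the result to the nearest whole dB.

84 dB

The energy average is taken in the linear domain: L_eq = 10·log₁₀[(Σ tᵢ·10^(Lᵢ/10))/T], T = 60 min.
Σ tᵢ·10^(Lᵢ/10) = 45·10^(85.2/10) + 15·10^(66.6/10) = 1.497e+10.
L_eq = 10·log₁₀(1.497e+10/60) = 83.97 dB.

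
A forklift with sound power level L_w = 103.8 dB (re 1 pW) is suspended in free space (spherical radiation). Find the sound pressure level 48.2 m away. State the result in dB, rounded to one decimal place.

59.1 dB

The power spreads over a sphere of area 4π·r², so L_p = L_w − 10·log₁₀(4π·r²).
4π·r² = 2.919e+04 m², 10·log₁₀ of that is 44.653 dB.
L_p = 103.8 − 44.653 = 59.15 dB.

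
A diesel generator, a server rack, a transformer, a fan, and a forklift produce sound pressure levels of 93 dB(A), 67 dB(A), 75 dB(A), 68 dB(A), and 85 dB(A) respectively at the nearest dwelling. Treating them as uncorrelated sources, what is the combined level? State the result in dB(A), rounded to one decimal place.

For uncorrelated sources the intensities add, so convert each level to linear form, sum, and take 10·log₁₀ of the total.
Σ 10^(L/10) = 10^(93/10) + 10^(67/10) + 10^(75/10) + 10^(68/10) + 10^(85/10) = 2.354e+09.
L_total = 10·log₁₀(2.354e+09) = 93.72 dB(A).

93.7 dB(A)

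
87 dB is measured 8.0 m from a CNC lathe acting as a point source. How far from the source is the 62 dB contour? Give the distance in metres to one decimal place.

Point-source spreading drops the level by 20·log₁₀(r₂/r₁); inverting, r₂/r₁ = 10^(ΔL/20).
r₂ = 8.0·10^((87−62)/20) = 8.0·10^(25.0/20) = 142.26 m.

142.3 m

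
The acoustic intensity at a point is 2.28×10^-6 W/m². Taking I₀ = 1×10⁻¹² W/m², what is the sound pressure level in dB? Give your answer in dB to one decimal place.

63.6 dB

Dividing by I₀ shifts the exponent by 12: I/I₀ = 2.28×10^6.
L = 10·(0.3579 + 6) = 63.58 dB.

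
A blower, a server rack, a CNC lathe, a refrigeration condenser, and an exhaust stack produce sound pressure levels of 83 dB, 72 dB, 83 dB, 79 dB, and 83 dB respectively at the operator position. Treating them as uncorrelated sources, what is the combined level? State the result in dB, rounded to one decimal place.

88.4 dB

Incoherent sources combine by intensity addition: L_total = 10·log₁₀(Σ 10^(L_i/10)).
Σ 10^(L/10) = 10^(83/10) + 10^(72/10) + 10^(83/10) + 10^(79/10) + 10^(83/10) = 6.939e+08.
L_total = 10·log₁₀(6.939e+08) = 88.41 dB.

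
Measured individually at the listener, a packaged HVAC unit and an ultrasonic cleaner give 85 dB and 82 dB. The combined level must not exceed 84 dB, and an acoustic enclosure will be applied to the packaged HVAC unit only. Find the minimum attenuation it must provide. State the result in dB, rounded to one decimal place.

Fixed contribution from the other source: Σ 10^(L/10) = 10^(82/10) = 1.585e+08 (82.00 dB).
To meet 84 dB overall, the treated packaged HVAC unit may contribute at most 10^(84/10) − 1.585e+08 = 9.270e+07, i.e. 79.67 dB.
Required insertion loss = 85 − 79.67 = 5.33 dB.

5.3 dB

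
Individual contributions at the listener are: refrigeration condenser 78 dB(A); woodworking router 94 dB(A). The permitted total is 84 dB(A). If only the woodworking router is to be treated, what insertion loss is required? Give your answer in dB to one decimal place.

Fixed contribution from the other source: Σ 10^(L/10) = 10^(78/10) = 6.310e+07 (78.00 dB(A)).
The limit corresponds to 10^(84/10) = 2.512e+08; subtracting the fixed part leaves 1.881e+08 for the woodworking router, i.e. 82.74 dB(A).
So the woodworking router must be reduced from 94 to 82.74 dB(A): IL = 11.26 dB.

11.3 dB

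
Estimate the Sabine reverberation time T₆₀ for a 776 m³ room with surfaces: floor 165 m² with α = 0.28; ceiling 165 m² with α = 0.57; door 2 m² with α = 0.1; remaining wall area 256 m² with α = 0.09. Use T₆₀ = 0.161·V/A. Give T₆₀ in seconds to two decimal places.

0.76 s

Total absorption A = 165·0.28 + 165·0.57 + 2·0.1 + 256·0.09 = 163.49 m² sabins.
T₆₀ = 0.161 × 776 / 163.49 = 0.764 s.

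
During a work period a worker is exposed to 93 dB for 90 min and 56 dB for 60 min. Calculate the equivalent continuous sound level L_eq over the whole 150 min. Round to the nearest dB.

91 dB

Weight each interval's intensity by its duration and average over T = 150 min:
Σ tᵢ·10^(Lᵢ/10) = 90·10^(93/10) + 60·10^(56/10) = 1.796e+11.
L_eq = 10·log₁₀(1.796e+11/150) = 90.78 dB.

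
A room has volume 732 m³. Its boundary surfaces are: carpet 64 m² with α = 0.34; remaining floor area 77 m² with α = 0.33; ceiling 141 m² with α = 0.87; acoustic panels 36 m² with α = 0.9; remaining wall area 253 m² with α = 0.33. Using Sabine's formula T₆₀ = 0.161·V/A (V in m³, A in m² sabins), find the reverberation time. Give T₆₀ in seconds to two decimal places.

Total absorption A = 64·0.34 + 77·0.33 + 141·0.87 + 36·0.9 + 253·0.33 = 285.73 m² sabins.
T₆₀ = 0.161·V/A = 0.161·732/285.73 = 0.412 s.

0.41 s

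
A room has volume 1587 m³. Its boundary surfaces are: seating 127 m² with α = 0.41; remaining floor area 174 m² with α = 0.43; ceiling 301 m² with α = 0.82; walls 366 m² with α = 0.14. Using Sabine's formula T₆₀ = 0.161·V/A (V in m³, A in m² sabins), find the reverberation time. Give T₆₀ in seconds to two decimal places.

0.60 s

Summing Sᵢαᵢ: 127·0.41 + 174·0.43 + 301·0.82 + 366·0.14 = 424.95 m².
T₆₀ = 0.161·V/A = 0.161·1587/424.95 = 0.601 s.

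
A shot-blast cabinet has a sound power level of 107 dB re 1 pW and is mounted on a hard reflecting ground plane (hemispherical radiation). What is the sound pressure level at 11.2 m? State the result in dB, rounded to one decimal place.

The power spreads over a hemisphere of area 2π·r², so L_p = L_w − 10·log₁₀(2π·r²).
2π·r² = 788.2 m², 10·log₁₀ of that is 28.966 dB.
L_p = 107 − 28.966 = 78.03 dB.

78.0 dB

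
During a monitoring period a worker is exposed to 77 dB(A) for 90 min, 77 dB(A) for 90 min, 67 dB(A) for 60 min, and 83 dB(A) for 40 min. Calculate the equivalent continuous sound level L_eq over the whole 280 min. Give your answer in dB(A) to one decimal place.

77.9 dB(A)

The energy average is taken in the linear domain: L_eq = 10·log₁₀[(Σ tᵢ·10^(Lᵢ/10))/T], T = 280 min.
Σ tᵢ·10^(Lᵢ/10) = 90·10^(77/10) + 90·10^(77/10) + 60·10^(67/10) + 40·10^(83/10) = 1.730e+10.
L_eq = 10·log₁₀(1.730e+10/280) = 77.91 dB(A).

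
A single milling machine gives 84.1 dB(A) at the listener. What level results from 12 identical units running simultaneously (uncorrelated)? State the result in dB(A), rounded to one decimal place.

L_total = L₁ + 10·log₁₀ N for N identical incoherent sources.
L_total = 84.1 + 10·log₁₀(12) = 84.1 + 10.792 = 94.89 dB(A).

94.9 dB(A)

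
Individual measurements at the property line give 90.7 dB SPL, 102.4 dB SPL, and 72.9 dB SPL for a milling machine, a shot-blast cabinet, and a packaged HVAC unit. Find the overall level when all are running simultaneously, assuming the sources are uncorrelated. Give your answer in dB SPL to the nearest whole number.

For uncorrelated sources the intensities add, so convert each level to linear form, sum, and take 10·log₁₀ of the total.
Σ 10^(L/10) = 10^(90.7/10) + 10^(102.4/10) + 10^(72.9/10) = 1.857e+10.
L_total = 10·log₁₀(1.857e+10) = 102.69 dB SPL.

103 dB SPL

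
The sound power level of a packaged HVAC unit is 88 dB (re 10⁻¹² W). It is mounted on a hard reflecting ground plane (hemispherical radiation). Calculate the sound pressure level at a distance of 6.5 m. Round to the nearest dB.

64 dB

The power spreads over a hemisphere of area 2π·r², so L_p = L_w − 10·log₁₀(2π·r²).
2π·r² = 265.5 m², 10·log₁₀ of that is 24.240 dB.
L_p = 88 − 24.240 = 63.76 dB.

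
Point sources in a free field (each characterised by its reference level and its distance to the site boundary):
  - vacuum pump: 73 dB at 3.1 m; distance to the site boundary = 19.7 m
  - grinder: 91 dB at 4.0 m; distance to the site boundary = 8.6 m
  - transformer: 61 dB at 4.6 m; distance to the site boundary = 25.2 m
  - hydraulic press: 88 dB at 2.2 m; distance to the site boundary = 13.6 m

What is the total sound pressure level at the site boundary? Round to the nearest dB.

85 dB

Apply inverse-square spreading to bring every level to the receiver, then sum 10^(L/10).
vacuum pump: 73 − 20·log₁₀(19.7/3.1) = 73 − 16.06 = 56.94 dB.
grinder: 91 − 20·log₁₀(8.6/4.0) = 91 − 6.65 = 84.35 dB.
transformer: 61 − 20·log₁₀(25.2/4.6) = 61 − 14.77 = 46.23 dB.
hydraulic press: 88 − 20·log₁₀(13.6/2.2) = 88 − 15.82 = 72.18 dB.
Σ 10^(L/10) = 2.894e+08 → L_total = 10·log₁₀(2.894e+08) = 84.61 dB.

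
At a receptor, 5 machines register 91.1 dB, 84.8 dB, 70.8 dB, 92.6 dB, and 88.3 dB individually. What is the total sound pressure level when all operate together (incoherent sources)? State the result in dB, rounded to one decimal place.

For uncorrelated sources the intensities add, so convert each level to linear form, sum, and take 10·log₁₀ of the total.
Σ 10^(L/10) = 10^(91.1/10) + 10^(84.8/10) + 10^(70.8/10) + 10^(92.6/10) + 10^(88.3/10) = 4.098e+09.
L_total = 10·log₁₀(4.098e+09) = 96.13 dB.

96.1 dB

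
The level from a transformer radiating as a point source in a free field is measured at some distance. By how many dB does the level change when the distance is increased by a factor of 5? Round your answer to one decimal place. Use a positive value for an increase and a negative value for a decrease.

A point source loses 6 dB per doubling of distance; generally ΔL = −20·log₁₀(r₂/r₁).
ΔL = −20·log₁₀(5) = -13.98 dB.

-14.0 dB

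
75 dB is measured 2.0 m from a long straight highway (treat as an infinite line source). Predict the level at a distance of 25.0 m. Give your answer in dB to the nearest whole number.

For a line source, L₂ = L₁ − 10·log₁₀(r₂/r₁).
L₂ = 75 − 10·log₁₀(25.0/2.0) = 75 − 10.969 = 64.03 dB.

64 dB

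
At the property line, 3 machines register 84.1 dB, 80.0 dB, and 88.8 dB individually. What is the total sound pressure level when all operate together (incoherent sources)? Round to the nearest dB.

Incoherent sources combine by intensity addition: L_total = 10·log₁₀(Σ 10^(L_i/10)).
Σ 10^(L/10) = 10^(84.1/10) + 10^(80.0/10) + 10^(88.8/10) = 1.116e+09.
L_total = 10·log₁₀(1.116e+09) = 90.48 dB.

90 dB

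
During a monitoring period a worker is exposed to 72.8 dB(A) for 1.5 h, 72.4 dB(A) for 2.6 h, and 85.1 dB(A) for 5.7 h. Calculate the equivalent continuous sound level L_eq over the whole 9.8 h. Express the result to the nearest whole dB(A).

The energy average is taken in the linear domain: L_eq = 10·log₁₀[(Σ tᵢ·10^(Lᵢ/10))/T], T = 9.8 h.
Σ tᵢ·10^(Lᵢ/10) = 1.5·10^(72.8/10) + 2.6·10^(72.4/10) + 5.7·10^(85.1/10) = 1.918e+09.
L_eq = 10·log₁₀(1.918e+09/9.8) = 82.92 dB(A).

83 dB(A)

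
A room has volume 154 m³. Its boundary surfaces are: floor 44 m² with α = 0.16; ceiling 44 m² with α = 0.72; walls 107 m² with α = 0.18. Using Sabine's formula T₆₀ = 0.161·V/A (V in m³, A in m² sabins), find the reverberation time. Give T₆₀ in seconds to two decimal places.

A = Σ Sᵢαᵢ = 44·0.16 + 44·0.72 + 107·0.18 = 57.98 m².
T₆₀ = 0.161·V/A = 0.161·154/57.98 = 0.428 s.

0.43 s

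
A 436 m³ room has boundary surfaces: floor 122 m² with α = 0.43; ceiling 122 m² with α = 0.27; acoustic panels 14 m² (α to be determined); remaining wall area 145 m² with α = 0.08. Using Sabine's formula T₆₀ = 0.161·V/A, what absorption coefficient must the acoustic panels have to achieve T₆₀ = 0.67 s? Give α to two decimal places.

From T₆₀ = 0.161·V/A, the target T₆₀ = 0.67 s needs A = 0.161·436/0.67 = 104.77 m².
Absorption from the other surfaces = 122·0.43 + 122·0.27 + 145·0.08 = 97.00 m², so the acoustic panels must supply 7.77 m² over 14 m².
α = 7.77/14 = 0.555.

0.56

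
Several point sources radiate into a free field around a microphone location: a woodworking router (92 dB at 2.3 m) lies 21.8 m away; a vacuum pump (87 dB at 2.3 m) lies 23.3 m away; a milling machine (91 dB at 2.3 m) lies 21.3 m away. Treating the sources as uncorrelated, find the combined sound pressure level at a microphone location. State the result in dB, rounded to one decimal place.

First find each source's level at the receiver (point-source: −20·log₁₀(r/r_ref)), then combine on an intensity basis.
woodworking router: 92 − 20·log₁₀(21.8/2.3) = 92 − 19.53 = 72.47 dB.
vacuum pump: 87 − 20·log₁₀(23.3/2.3) = 87 − 20.11 = 66.89 dB.
milling machine: 91 − 20·log₁₀(21.3/2.3) = 91 − 19.33 = 71.67 dB.
Σ 10^(L/10) = 3.720e+07 → L_total = 10·log₁₀(3.720e+07) = 75.71 dB.

75.7 dB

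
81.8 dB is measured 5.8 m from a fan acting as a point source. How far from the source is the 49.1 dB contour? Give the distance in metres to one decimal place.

Point-source spreading drops the level by 20·log₁₀(r₂/r₁); inverting, r₂/r₁ = 10^(ΔL/20).
r₂ = 5.8·10^((81.8−49.1)/20) = 5.8·10^(32.7/20) = 250.28 m.

250.3 m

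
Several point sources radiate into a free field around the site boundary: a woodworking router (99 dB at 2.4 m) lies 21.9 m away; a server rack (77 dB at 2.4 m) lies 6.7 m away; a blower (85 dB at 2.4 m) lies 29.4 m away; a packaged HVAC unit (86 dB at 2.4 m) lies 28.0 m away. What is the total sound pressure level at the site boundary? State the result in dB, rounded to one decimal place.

First find each source's level at the receiver (point-source: −20·log₁₀(r/r_ref)), then combine on an intensity basis.
woodworking router: 99 − 20·log₁₀(21.9/2.4) = 99 − 19.20 = 79.80 dB.
server rack: 77 − 20·log₁₀(6.7/2.4) = 77 − 8.92 = 68.08 dB.
blower: 85 − 20·log₁₀(29.4/2.4) = 85 − 21.76 = 63.24 dB.
packaged HVAC unit: 86 − 20·log₁₀(28.0/2.4) = 86 − 21.34 = 64.66 dB.
Σ 10^(L/10) = 1.069e+08 → L_total = 10·log₁₀(1.069e+08) = 80.29 dB.

80.3 dB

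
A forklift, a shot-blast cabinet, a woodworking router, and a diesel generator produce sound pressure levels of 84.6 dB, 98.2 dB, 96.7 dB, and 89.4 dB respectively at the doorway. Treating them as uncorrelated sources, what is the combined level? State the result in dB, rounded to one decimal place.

For uncorrelated sources the intensities add, so convert each level to linear form, sum, and take 10·log₁₀ of the total.
Σ 10^(L/10) = 10^(84.6/10) + 10^(98.2/10) + 10^(96.7/10) + 10^(89.4/10) = 1.244e+10.
L_total = 10·log₁₀(1.244e+10) = 100.95 dB.

100.9 dB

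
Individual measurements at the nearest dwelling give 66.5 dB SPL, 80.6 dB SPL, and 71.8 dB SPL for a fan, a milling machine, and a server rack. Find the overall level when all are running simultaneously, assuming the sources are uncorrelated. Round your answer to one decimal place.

For uncorrelated sources the intensities add, so convert each level to linear form, sum, and take 10·log₁₀ of the total.
Σ 10^(L/10) = 10^(66.5/10) + 10^(80.6/10) + 10^(71.8/10) = 1.344e+08.
L_total = 10·log₁₀(1.344e+08) = 81.28 dB SPL.

81.3 dB SPL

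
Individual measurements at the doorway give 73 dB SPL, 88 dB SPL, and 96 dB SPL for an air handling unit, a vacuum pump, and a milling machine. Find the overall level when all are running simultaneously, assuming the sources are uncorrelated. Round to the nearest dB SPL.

Incoherent sources combine by intensity addition: L_total = 10·log₁₀(Σ 10^(L_i/10)).
Σ 10^(L/10) = 10^(73/10) + 10^(88/10) + 10^(96/10) = 4.632e+09.
L_total = 10·log₁₀(4.632e+09) = 96.66 dB SPL.

97 dB SPL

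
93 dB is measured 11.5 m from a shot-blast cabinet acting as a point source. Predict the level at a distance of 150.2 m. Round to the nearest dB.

Spherical spreading from a point source gives a 20·log₁₀(r₂/r₁) drop.
L₂ = 93 − 20·log₁₀(150.2/11.5) = 93 − 22.319 = 70.68 dB.

71 dB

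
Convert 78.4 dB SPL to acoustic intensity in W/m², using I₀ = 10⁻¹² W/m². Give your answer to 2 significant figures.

6.9e-05 W/m²

I/I₀ = 10^(78.4/10) = 6.918e+07, so I = 6.918e+07 × 10⁻¹² W/m².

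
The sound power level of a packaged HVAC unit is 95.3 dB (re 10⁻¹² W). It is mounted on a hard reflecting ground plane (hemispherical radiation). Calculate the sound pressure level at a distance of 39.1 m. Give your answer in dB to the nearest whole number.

The power spreads over a hemisphere of area 2π·r², so L_p = L_w − 10·log₁₀(2π·r²).
2π·r² = 9606 m², 10·log₁₀ of that is 39.825 dB.
L_p = 95.3 − 39.825 = 55.47 dB.

55 dB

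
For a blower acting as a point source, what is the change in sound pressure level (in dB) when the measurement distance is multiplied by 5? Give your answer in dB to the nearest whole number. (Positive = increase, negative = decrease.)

Point-source spreading: ΔL = −20·log₁₀(r₂/r₁).
ΔL = −20·log₁₀(5) = -13.98 dB.

-14 dB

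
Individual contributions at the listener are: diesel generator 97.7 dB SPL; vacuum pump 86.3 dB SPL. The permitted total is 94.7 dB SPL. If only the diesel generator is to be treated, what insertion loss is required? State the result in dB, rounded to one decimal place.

3.7 dB

Fixed contribution from the other source: Σ 10^(L/10) = 10^(86.3/10) = 4.266e+08 (86.30 dB SPL).
The limit corresponds to 10^(94.7/10) = 2.951e+09; subtracting the fixed part leaves 2.525e+09 for the diesel generator, i.e. 94.02 dB SPL.
Required insertion loss = 97.7 − 94.02 = 3.68 dB.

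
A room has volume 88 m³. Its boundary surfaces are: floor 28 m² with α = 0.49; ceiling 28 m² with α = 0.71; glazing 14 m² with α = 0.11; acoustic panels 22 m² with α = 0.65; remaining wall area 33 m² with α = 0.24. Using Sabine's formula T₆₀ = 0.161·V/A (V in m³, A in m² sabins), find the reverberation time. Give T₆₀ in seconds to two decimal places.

0.25 s

A = Σ Sᵢαᵢ = 28·0.49 + 28·0.71 + 14·0.11 + 22·0.65 + 33·0.24 = 57.36 m².
T₆₀ = 0.161 × 88 / 57.36 = 0.247 s.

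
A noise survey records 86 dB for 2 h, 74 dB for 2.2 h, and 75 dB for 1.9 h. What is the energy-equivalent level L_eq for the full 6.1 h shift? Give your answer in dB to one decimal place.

L_eq = 10·log₁₀[(1/T)·Σ tᵢ·10^(Lᵢ/10)] with T = 6.1 h.
Σ tᵢ·10^(Lᵢ/10) = 2·10^(86/10) + 2.2·10^(74/10) + 1.9·10^(75/10) = 9.116e+08.
L_eq = 10·log₁₀(9.116e+08/6.1) = 81.74 dB.

81.7 dB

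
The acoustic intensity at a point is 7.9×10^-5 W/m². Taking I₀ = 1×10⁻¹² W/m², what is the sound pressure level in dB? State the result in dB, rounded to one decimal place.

L = 10·log₁₀(I/I₀) = 10·log₁₀(7.9×10^-5/10⁻¹²) = 10·log₁₀(7.9×10^7).
L = 10·(0.8976 + 7) = 78.98 dB.

79.0 dB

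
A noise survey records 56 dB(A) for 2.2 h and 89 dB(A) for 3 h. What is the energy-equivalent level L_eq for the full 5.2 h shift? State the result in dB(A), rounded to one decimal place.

86.6 dB(A)

The energy average is taken in the linear domain: L_eq = 10·log₁₀[(Σ tᵢ·10^(Lᵢ/10))/T], T = 5.2 h.
Σ tᵢ·10^(Lᵢ/10) = 2.2·10^(56/10) + 3·10^(89/10) = 2.384e+09.
L_eq = 10·log₁₀(2.384e+09/5.2) = 86.61 dB(A).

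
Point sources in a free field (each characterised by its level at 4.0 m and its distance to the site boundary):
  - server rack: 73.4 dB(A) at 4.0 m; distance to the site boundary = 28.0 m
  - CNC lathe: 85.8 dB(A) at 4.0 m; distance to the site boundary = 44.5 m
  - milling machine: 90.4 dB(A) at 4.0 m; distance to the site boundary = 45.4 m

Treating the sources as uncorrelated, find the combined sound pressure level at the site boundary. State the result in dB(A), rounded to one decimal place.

70.8 dB(A)

First find each source's level at the receiver (point-source: −20·log₁₀(r/r_ref)), then combine on an intensity basis.
server rack: 73.4 − 20·log₁₀(28.0/4.0) = 73.4 − 16.90 = 56.50 dB(A).
CNC lathe: 85.8 − 20·log₁₀(44.5/4.0) = 85.8 − 20.93 = 64.87 dB(A).
milling machine: 90.4 − 20·log₁₀(45.4/4.0) = 90.4 − 21.10 = 69.30 dB(A).
Σ 10^(L/10) = 1.203e+07 → L_total = 10·log₁₀(1.203e+07) = 70.80 dB(A).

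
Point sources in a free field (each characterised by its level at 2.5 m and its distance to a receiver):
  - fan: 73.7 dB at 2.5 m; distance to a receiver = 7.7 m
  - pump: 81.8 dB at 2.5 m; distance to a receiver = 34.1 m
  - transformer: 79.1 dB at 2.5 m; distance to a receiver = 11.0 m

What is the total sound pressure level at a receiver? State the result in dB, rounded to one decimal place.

68.7 dB

Propagate each source to the receiver with L = L_ref − 20·log₁₀(r/r_ref), then add intensities.
fan: 73.7 − 20·log₁₀(7.7/2.5) = 73.7 − 9.77 = 63.93 dB.
pump: 81.8 − 20·log₁₀(34.1/2.5) = 81.8 − 22.70 = 59.10 dB.
transformer: 79.1 − 20·log₁₀(11.0/2.5) = 79.1 − 12.87 = 66.23 dB.
Σ 10^(L/10) = 7.483e+06 → L_total = 10·log₁₀(7.483e+06) = 68.74 dB.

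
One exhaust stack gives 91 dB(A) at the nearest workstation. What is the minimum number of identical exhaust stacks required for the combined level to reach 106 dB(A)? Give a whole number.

N identical sources give L₁ + 10·log₁₀ N, so require 10·log₁₀ N ≥ 106 − 91 = 15.0 dB.
N ≥ 10^(15.0/10) = 31.623, so N = 32.

32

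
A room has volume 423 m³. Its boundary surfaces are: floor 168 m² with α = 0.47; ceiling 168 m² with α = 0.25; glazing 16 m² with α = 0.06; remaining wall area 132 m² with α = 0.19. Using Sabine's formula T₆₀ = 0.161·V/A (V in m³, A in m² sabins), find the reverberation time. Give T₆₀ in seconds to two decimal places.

0.46 s

Total absorption A = 168·0.47 + 168·0.25 + 16·0.06 + 132·0.19 = 147.00 m² sabins.
T₆₀ = 0.161 × 423 / 147.00 = 0.463 s.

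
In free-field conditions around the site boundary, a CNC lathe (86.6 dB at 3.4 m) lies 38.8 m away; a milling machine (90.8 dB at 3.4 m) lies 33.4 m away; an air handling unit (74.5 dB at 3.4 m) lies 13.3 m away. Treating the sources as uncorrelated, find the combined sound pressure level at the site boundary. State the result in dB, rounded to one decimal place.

Propagate each source to the receiver with L = L_ref − 20·log₁₀(r/r_ref), then add intensities.
CNC lathe: 86.6 − 20·log₁₀(38.8/3.4) = 86.6 − 21.15 = 65.45 dB.
milling machine: 90.8 − 20·log₁₀(33.4/3.4) = 90.8 − 19.85 = 70.95 dB.
air handling unit: 74.5 − 20·log₁₀(13.3/3.4) = 74.5 − 11.85 = 62.65 dB.
Σ 10^(L/10) = 1.781e+07 → L_total = 10·log₁₀(1.781e+07) = 72.51 dB.

72.5 dB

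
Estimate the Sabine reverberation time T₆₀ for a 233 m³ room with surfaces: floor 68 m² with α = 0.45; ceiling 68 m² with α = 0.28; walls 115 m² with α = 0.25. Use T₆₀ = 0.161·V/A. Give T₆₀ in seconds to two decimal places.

Total absorption A = 68·0.45 + 68·0.28 + 115·0.25 = 78.39 m² sabins.
T₆₀ = 0.161·V/A = 0.161·233/78.39 = 0.479 s.

0.48 s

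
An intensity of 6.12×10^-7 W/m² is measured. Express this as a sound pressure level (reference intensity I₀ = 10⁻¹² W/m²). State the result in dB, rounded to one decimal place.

57.9 dB

I/I₀ = 6.12×10^-7/10⁻¹² = 6.12×10^5, and L = 10·log₁₀(I/I₀).
L = 10·(0.7868 + 5) = 57.87 dB.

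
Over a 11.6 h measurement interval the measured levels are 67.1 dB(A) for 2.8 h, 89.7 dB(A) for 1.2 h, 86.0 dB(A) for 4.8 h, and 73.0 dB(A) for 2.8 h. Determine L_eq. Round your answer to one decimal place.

84.3 dB(A)

The energy average is taken in the linear domain: L_eq = 10·log₁₀[(Σ tᵢ·10^(Lᵢ/10))/T], T = 11.6 h.
Σ tᵢ·10^(Lᵢ/10) = 2.8·10^(67.1/10) + 1.2·10^(89.7/10) + 4.8·10^(86.0/10) + 2.8·10^(73.0/10) = 3.101e+09.
L_eq = 10·log₁₀(3.101e+09/11.6) = 84.27 dB(A).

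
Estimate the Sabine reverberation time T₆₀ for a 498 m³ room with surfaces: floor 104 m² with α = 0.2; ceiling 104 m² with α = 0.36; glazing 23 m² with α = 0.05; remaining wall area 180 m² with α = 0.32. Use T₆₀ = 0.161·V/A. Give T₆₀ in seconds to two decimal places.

0.69 s

Total absorption A = 104·0.2 + 104·0.36 + 23·0.05 + 180·0.32 = 116.99 m² sabins.
T₆₀ = 0.161·V/A = 0.161·498/116.99 = 0.685 s.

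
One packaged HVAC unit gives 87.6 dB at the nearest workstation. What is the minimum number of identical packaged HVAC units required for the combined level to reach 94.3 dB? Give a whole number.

5

N identical sources give L₁ + 10·log₁₀ N, so require 10·log₁₀ N ≥ 94.3 − 87.6 = 6.7 dB.
N ≥ 10^(6.7/10) = 4.677, so N = 5.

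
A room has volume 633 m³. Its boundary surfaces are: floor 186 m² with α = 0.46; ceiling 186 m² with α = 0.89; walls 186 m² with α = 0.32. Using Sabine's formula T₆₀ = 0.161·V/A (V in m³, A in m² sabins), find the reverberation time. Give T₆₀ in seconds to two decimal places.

0.33 s

Summing Sᵢαᵢ: 186·0.46 + 186·0.89 + 186·0.32 = 310.62 m².
T₆₀ = 0.161·V/A = 0.161·633/310.62 = 0.328 s.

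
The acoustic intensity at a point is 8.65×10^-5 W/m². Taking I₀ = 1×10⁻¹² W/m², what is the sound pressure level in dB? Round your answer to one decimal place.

79.4 dB

I/I₀ = 8.65×10^-5/10⁻¹² = 8.65×10^7, and L = 10·log₁₀(I/I₀).
L = 10·(0.9370 + 7) = 79.37 dB.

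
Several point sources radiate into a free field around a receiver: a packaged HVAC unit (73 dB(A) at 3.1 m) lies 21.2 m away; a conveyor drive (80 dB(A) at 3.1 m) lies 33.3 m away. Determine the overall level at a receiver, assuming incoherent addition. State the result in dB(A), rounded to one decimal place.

Apply inverse-square spreading to bring every level to the receiver, then sum 10^(L/10).
packaged HVAC unit: 73 − 20·log₁₀(21.2/3.1) = 73 − 16.70 = 56.30 dB(A).
conveyor drive: 80 − 20·log₁₀(33.3/3.1) = 80 − 20.62 = 59.38 dB(A).
Σ 10^(L/10) = 1.293e+06 → L_total = 10·log₁₀(1.293e+06) = 61.12 dB(A).

61.1 dB(A)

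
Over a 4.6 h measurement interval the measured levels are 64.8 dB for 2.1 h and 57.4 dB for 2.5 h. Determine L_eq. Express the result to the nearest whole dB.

Weight each interval's intensity by its duration and average over T = 4.6 h:
Σ tᵢ·10^(Lᵢ/10) = 2.1·10^(64.8/10) + 2.5·10^(57.4/10) = 7.716e+06.
L_eq = 10·log₁₀(7.716e+06/4.6) = 62.25 dB.

62 dB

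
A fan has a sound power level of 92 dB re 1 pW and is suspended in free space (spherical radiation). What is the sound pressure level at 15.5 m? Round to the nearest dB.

L_p = L_w − 10·log₁₀(4π·r²) with r = 15.5 m.
4π·r² = 3019 m², 10·log₁₀ of that is 34.799 dB.
L_p = 92 − 34.799 = 57.20 dB.

57 dB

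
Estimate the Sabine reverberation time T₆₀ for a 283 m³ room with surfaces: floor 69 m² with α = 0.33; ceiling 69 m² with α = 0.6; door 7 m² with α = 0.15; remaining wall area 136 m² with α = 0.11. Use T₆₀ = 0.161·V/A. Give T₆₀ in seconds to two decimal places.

A = Σ Sᵢαᵢ = 69·0.33 + 69·0.6 + 7·0.15 + 136·0.11 = 80.18 m².
T₆₀ = 0.161 × 283 / 80.18 = 0.568 s.

0.57 s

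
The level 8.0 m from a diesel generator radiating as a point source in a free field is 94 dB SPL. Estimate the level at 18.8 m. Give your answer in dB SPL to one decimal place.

86.6 dB SPL

For a point source, L₂ = L₁ − 20·log₁₀(r₂/r₁).
L₂ = 94 − 20·log₁₀(18.8/8.0) = 94 − 7.421 = 86.58 dB SPL.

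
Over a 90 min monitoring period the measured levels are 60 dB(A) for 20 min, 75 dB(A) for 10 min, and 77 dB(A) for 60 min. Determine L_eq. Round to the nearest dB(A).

Weight each interval's intensity by its duration and average over T = 90 min:
Σ tᵢ·10^(Lᵢ/10) = 20·10^(60/10) + 10·10^(75/10) + 60·10^(77/10) = 3.343e+09.
L_eq = 10·log₁₀(3.343e+09/90) = 75.70 dB(A).

76 dB(A)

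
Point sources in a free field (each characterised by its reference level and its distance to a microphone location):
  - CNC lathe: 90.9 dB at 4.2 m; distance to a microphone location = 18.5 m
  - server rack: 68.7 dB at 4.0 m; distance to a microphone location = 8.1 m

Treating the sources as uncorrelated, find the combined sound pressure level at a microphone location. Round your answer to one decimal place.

First find each source's level at the receiver (point-source: −20·log₁₀(r/r_ref)), then combine on an intensity basis.
CNC lathe: 90.9 − 20·log₁₀(18.5/4.2) = 90.9 − 12.88 = 78.02 dB.
server rack: 68.7 − 20·log₁₀(8.1/4.0) = 68.7 − 6.13 = 62.57 dB.
Σ 10^(L/10) = 6.522e+07 → L_total = 10·log₁₀(6.522e+07) = 78.14 dB.

78.1 dB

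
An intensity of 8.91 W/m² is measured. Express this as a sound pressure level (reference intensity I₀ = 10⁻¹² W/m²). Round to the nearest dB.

129 dB

I/I₀ = 8.91/10⁻¹² = 8.91×10^12, and L = 10·log₁₀(I/I₀).
L = 10·(0.9499 + 12) = 129.50 dB.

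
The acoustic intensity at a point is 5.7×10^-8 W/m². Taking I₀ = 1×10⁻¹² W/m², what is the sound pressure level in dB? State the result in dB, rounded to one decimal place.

47.6 dB

Dividing by I₀ shifts the exponent by 12: I/I₀ = 5.7×10^4.
L = 10·(0.7559 + 4) = 47.56 dB.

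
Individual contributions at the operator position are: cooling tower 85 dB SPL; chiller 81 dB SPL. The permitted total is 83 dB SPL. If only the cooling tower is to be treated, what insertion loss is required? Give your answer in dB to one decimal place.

6.3 dB

Everything except the cooling tower sums to 10^(81/10) = 1.259e+08 in linear terms, 81.00 dB SPL.
The limit corresponds to 10^(83/10) = 1.995e+08; subtracting the fixed part leaves 7.363e+07 for the cooling tower, i.e. 78.67 dB SPL.
So the cooling tower must be reduced from 85 to 78.67 dB SPL: IL = 6.33 dB.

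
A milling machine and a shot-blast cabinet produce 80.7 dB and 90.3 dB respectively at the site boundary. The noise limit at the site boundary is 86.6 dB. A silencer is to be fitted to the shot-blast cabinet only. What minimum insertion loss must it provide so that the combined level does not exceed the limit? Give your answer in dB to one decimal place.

The untreated sources together contribute 10^(80.7/10) = 1.175e+08, i.e. 80.70 dB.
To meet 86.6 dB overall, the treated shot-blast cabinet may contribute at most 10^(86.6/10) − 1.175e+08 = 3.396e+08, i.e. 85.31 dB.
Required insertion loss = 90.3 − 85.31 = 4.99 dB.

5.0 dB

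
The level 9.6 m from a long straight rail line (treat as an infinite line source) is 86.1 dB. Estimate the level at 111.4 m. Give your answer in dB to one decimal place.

Line-source attenuation: ΔL = 10·log₁₀(r₂/r₁) = 10·log₁₀(111.4/9.6) = 10.646 dB.
L₂ = 86.1 − 10·log₁₀(111.4/9.6) = 86.1 − 10.646 = 75.45 dB.

75.5 dB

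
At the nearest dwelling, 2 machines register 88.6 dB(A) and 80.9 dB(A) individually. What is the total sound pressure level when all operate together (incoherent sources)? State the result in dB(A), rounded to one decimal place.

89.3 dB(A)

Incoherent sources combine by intensity addition: L_total = 10·log₁₀(Σ 10^(L_i/10)).
Σ 10^(L/10) = 10^(88.6/10) + 10^(80.9/10) = 8.475e+08.
L_total = 10·log₁₀(8.475e+08) = 89.28 dB(A).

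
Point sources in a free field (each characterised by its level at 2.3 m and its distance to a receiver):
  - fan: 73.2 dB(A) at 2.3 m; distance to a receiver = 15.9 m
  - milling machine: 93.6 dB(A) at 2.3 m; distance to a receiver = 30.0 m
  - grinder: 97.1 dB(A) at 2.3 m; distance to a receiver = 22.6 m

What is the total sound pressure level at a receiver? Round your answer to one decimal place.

78.3 dB(A)

Apply inverse-square spreading to bring every level to the receiver, then sum 10^(L/10).
fan: 73.2 − 20·log₁₀(15.9/2.3) = 73.2 − 16.79 = 56.41 dB(A).
milling machine: 93.6 − 20·log₁₀(30.0/2.3) = 93.6 − 22.31 = 71.29 dB(A).
grinder: 97.1 − 20·log₁₀(22.6/2.3) = 97.1 − 19.85 = 77.25 dB(A).
Σ 10^(L/10) = 6.702e+07 → L_total = 10·log₁₀(6.702e+07) = 78.26 dB(A).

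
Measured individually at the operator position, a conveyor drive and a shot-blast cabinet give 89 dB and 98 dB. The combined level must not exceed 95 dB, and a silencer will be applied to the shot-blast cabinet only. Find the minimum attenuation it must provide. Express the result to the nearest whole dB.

4 dB

Everything except the shot-blast cabinet sums to 10^(89/10) = 7.943e+08 in linear terms, 89.00 dB.
To meet 95 dB overall, the treated shot-blast cabinet may contribute at most 10^(95/10) − 7.943e+08 = 2.368e+09, i.e. 93.74 dB.
So the shot-blast cabinet must be reduced from 98 to 93.74 dB: IL = 4.26 dB.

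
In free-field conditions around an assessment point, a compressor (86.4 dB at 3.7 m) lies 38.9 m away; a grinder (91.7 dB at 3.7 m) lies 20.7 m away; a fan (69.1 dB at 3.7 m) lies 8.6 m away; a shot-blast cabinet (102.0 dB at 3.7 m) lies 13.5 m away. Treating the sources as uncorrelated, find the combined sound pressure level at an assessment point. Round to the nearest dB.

91 dB

Apply inverse-square spreading to bring every level to the receiver, then sum 10^(L/10).
compressor: 86.4 − 20·log₁₀(38.9/3.7) = 86.4 − 20.43 = 65.97 dB.
grinder: 91.7 − 20·log₁₀(20.7/3.7) = 91.7 − 14.96 = 76.74 dB.
fan: 69.1 − 20·log₁₀(8.6/3.7) = 69.1 − 7.33 = 61.77 dB.
shot-blast cabinet: 102.0 − 20·log₁₀(13.5/3.7) = 102.0 − 11.24 = 90.76 dB.
Σ 10^(L/10) = 1.243e+09 → L_total = 10·log₁₀(1.243e+09) = 90.95 dB.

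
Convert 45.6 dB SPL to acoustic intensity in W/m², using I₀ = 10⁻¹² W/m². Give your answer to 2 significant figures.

I = I₀·10^(L/10) = 10⁻¹² × 10^(45.6/10) = 10^(-7.440).

3.6e-08 W/m²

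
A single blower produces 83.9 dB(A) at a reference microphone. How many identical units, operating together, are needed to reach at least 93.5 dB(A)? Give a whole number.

10

N identical sources give L₁ + 10·log₁₀ N, so require 10·log₁₀ N ≥ 93.5 − 83.9 = 9.6 dB.
N ≥ 10^(9.6/10) = 9.120, so N = 10.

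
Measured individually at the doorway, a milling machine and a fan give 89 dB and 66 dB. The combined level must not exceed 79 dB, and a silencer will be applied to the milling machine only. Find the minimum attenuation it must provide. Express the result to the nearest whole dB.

Fixed contribution from the other source: Σ 10^(L/10) = 10^(66/10) = 3.981e+06 (66.00 dB).
The limit corresponds to 10^(79/10) = 7.943e+07; subtracting the fixed part leaves 7.545e+07 for the milling machine, i.e. 78.78 dB.
So the milling machine must be reduced from 89 to 78.78 dB: IL = 10.22 dB.

10 dB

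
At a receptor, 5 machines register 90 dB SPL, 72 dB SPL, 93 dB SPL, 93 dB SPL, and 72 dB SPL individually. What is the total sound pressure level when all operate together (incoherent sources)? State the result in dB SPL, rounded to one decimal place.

97.0 dB SPL

Incoherent sources combine by intensity addition: L_total = 10·log₁₀(Σ 10^(L_i/10)).
Σ 10^(L/10) = 10^(90/10) + 10^(72/10) + 10^(93/10) + 10^(93/10) + 10^(72/10) = 5.022e+09.
L_total = 10·log₁₀(5.022e+09) = 97.01 dB SPL.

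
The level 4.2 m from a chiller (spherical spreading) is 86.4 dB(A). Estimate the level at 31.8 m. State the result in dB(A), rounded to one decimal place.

Point-source attenuation: ΔL = 20·log₁₀(r₂/r₁) = 20·log₁₀(31.8/4.2) = 17.584 dB.
L₂ = 86.4 − 20·log₁₀(31.8/4.2) = 86.4 − 17.584 = 68.82 dB(A).

68.8 dB(A)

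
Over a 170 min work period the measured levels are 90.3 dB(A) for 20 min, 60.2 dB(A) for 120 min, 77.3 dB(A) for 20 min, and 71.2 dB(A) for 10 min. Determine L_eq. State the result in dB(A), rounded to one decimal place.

81.3 dB(A)

Weight each interval's intensity by its duration and average over T = 170 min:
Σ tᵢ·10^(Lᵢ/10) = 20·10^(90.3/10) + 120·10^(60.2/10) + 20·10^(77.3/10) + 10·10^(71.2/10) = 2.276e+10.
L_eq = 10·log₁₀(2.276e+10/170) = 81.27 dB(A).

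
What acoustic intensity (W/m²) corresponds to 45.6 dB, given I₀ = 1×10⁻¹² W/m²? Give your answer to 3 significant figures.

3.63e-08 W/m²

I = I₀·10^(L/10) = 10⁻¹² × 10^(45.6/10) = 10^(-7.440).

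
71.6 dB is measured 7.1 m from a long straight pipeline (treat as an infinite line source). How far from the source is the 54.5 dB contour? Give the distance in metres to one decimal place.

For a line source L₁ − L₂ = 10·log₁₀(r₂/r₁), so r₂ = r₁·10^((L₁−L₂)/10).
r₂ = 7.1·10^((71.6−54.5)/10) = 7.1·10^(17.1/10) = 364.13 m.

364.1 m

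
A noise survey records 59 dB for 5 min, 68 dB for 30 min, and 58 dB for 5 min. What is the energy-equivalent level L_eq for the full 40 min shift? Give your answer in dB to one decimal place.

The energy average is taken in the linear domain: L_eq = 10·log₁₀[(Σ tᵢ·10^(Lᵢ/10))/T], T = 40 min.
Σ tᵢ·10^(Lᵢ/10) = 5·10^(59/10) + 30·10^(68/10) + 5·10^(58/10) = 1.964e+08.
L_eq = 10·log₁₀(1.964e+08/40) = 66.91 dB.

66.9 dB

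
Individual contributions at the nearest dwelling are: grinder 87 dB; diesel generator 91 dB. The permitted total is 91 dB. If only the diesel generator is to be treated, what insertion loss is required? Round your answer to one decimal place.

Fixed contribution from the other source: Σ 10^(L/10) = 10^(87/10) = 5.012e+08 (87.00 dB).
The limit corresponds to 10^(91/10) = 1.259e+09; subtracting the fixed part leaves 7.577e+08 for the diesel generator, i.e. 88.80 dB.
So the diesel generator must be reduced from 91 to 88.80 dB: IL = 2.20 dB.

2.2 dB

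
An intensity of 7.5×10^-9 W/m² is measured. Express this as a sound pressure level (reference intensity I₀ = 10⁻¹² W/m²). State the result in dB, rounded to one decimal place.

38.8 dB

I/I₀ = 7.5×10^-9/10⁻¹² = 7.5×10^3, and L = 10·log₁₀(I/I₀).
L = 10·(0.8751 + 3) = 38.75 dB.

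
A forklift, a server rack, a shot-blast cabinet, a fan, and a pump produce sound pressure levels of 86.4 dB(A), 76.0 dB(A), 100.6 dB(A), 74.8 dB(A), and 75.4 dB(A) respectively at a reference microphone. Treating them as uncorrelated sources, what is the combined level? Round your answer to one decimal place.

Incoherent sources combine by intensity addition: L_total = 10·log₁₀(Σ 10^(L_i/10)).
Σ 10^(L/10) = 10^(86.4/10) + 10^(76.0/10) + 10^(100.6/10) + 10^(74.8/10) + 10^(75.4/10) = 1.202e+10.
L_total = 10·log₁₀(1.202e+10) = 100.80 dB(A).

100.8 dB(A)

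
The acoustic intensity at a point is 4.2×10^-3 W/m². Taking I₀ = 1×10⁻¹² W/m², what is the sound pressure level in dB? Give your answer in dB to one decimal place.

L = 10·log₁₀(I/I₀) = 10·log₁₀(4.2×10^-3/10⁻¹²) = 10·log₁₀(4.2×10^9).
L = 10·(0.6232 + 9) = 96.23 dB.

96.2 dB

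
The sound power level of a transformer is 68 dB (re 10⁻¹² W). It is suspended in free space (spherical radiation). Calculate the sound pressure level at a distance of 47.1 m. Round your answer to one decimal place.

23.5 dB

Free-field spherical radiation: L_p = L_w − 10·log₁₀(4π·r²), r = 47.1 m.
4π·r² = 2.788e+04 m², 10·log₁₀ of that is 44.453 dB.
L_p = 68 − 44.453 = 23.55 dB.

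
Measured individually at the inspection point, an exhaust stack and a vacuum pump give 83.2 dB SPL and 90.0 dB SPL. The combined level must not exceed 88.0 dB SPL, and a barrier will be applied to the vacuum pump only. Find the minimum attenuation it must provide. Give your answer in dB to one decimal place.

3.7 dB

Everything except the vacuum pump sums to 10^(83.2/10) = 2.089e+08 in linear terms, 83.20 dB SPL.
The limit corresponds to 10^(88.0/10) = 6.310e+08; subtracting the fixed part leaves 4.220e+08 for the vacuum pump, i.e. 86.25 dB SPL.
Required insertion loss = 90.0 − 86.25 = 3.75 dB.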